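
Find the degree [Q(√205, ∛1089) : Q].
[Q(√205, ∛1089) : Q] = 6

Let L = Q(√205, ∛1089). Since Q(√205) ⊂ L and [Q(√205):Q] = 2, the tower law gives 2 | [L:Q]. Likewise Q(∛1089) ⊂ L with [Q(∛1089):Q] = 3 (because 1089 is not a perfect cube), so 3 | [L:Q]. As gcd(2,3) = 1, [L:Q] is divisible by 6. Conversely L is generated over Q by √205 and ∛1089, so [L:Q] ≤ 2·3 = 6. Therefore [Q(√205, ∛1089) : Q] = 6.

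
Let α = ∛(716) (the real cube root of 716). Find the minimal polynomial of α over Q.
m_α(x) = x^3 - 716

α satisfies α^3 = 716, so x^3 - 716 annihilates α. By the rational root test, a rational root p/q (in lowest terms) of x^3 - 716 would satisfy p^3 = 716 q^3, forcing q = 1 and p^3 = 716; but 716 is not a perfect cube, contradiction. A monic cubic over Q with no rational root is irreducible (any nontrivial factorization would include a linear factor). Hence x^3 - 716 is the minimal polynomial of α, and in particular [Q(α):Q] = 3.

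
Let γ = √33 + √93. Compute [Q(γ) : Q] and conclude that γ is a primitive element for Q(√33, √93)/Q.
[Q(γ) : Q] = 4 (equivalently, Q(γ) = Q(√33, √93))

Obviously Q(γ) ⊆ Q(√33, √93), and [Q(√33, √93):Q] = 4 (since 33, 93 are distinct squarefree integers > 1 with 3069 not a perfect square). To show equality we compute the minimal polynomial of γ. From γ = √33 + √93: γ^2 = 33 + 2√(3069) + 93 = 126 + 2√(3069), so γ^2 - 126 = 2√(3069); squaring, (γ^2 - 126)^2 = 4·3069, i.e. γ^4 - 252γ^2 + 15876 - 12276 = 0, i.e. γ^4 - 252γ^2 + 3600 = 0. So γ is a root of x^4 - 252x^2 + 3600. This polynomial is irreducible over Q: it has no rational root (each ±√33 ± √93 is irrational), and any factorization into two quadratics over Q would force √(3069) ∈ Q (pairing opposite roots) or √33, √93 ∈ Q (other pairings), all impossible. Hence [Q(γ):Q] = 4 = [Q(√33, √93):Q], so Q(γ) = Q(√33, √93).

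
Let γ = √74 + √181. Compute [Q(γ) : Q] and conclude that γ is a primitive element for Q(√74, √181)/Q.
[Q(γ) : Q] = 4 (equivalently, Q(γ) = Q(√74, √181))

Obviously Q(γ) ⊆ Q(√74, √181), and [Q(√74, √181):Q] = 4 (since 74, 181 are distinct squarefree integers > 1 with 13394 not a perfect square). To show equality we compute the minimal polynomial of γ. From γ = √74 + √181: γ^2 = 74 + 2√(13394) + 181 = 255 + 2√(13394), so γ^2 - 255 = 2√(13394); squaring, (γ^2 - 255)^2 = 4·13394, i.e. γ^4 - 510γ^2 + 65025 - 53576 = 0, i.e. γ^4 - 510γ^2 + 11449 = 0. So γ is a root of x^4 - 510x^2 + 11449. This polynomial is irreducible over Q: it has no rational root (each ±√74 ± √181 is irrational), and any factorization into two quadratics over Q would force √(13394) ∈ Q (pairing opposite roots) or √74, √181 ∈ Q (other pairings), all impossible. Hence [Q(γ):Q] = 4 = [Q(√74, √181):Q], so Q(γ) = Q(√74, √181).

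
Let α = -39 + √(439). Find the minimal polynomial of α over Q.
m_α(x) = x^2 + 78x + 1082

From α + 39 = √(439), squaring gives (α + 39)^2 = 439, i.e. α^2 + 78α + 1521 = 439, so α^2 + 78α + 1082 = 0. The discriminant of x^2 + 78x + 1082 is (78)^2 - 4·(1082) = 6084 - 4328 = 1756, and 4·(439) is not a perfect square in Q since 439 is squarefree and ≠ 1. Hence x^2 + 78x + 1082 is irreducible over Q and is the minimal polynomial of α.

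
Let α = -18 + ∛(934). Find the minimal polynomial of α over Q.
m_α(x) = x^3 + 54x^2 + 972x + 4898

Set β = α + 18 = ∛(934), so β^3 = 934. Then (α + 18)^3 - 934 = 0, i.e. α is a root of g(x) = (x + 18)^3 - 934 = x^3 + 54x^2 + 972x + 4898. Since g(x) = h(x + 18) where h(x) = x^3 - 934, and h is irreducible over Q (because 934 is not a perfect cube, so h has no rational root, and a monic cubic with no rational root is irreducible), g is also irreducible (irreducibility is preserved under the substitution x → x + 18). Hence m_α(x) = x^3 + 54x^2 + 972x + 4898.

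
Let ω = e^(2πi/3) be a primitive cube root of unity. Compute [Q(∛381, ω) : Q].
[Q(∛381, ω) : Q] = 6

[Q(∛381):Q] = 3 (min poly x^3 - 381, irreducible since 381 is not a perfect cube). [Q(ω):Q] = 2 (min poly x^2 + x + 1). Since Q(∛381) ⊂ R and ω ∉ R, we have ω ∉ Q(∛381), so x^2 + x + 1 remains irreducible over Q(∛381) and [Q(∛381, ω) : Q(∛381)] = 2. By the tower law, [Q(∛381, ω) : Q] = 3 · 2 = 6. (In fact Q(∛381, ω) is the splitting field of x^3 - 381 over Q.)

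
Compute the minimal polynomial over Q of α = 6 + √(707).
m_α(x) = x^2 - 12x - 671

From α - 6 = √(707), squaring gives (α - 6)^2 = 707, i.e. α^2 - 12α + 36 = 707, so α^2 - 12α - 671 = 0. The discriminant of x^2 - 12x - 671 is (-12)^2 - 4·(-671) = 144 + 2684 = 2828, and 4·(707) is not a perfect square in Q since 707 is squarefree and ≠ 1. Hence x^2 - 12x - 671 is irreducible over Q and is the minimal polynomial of α.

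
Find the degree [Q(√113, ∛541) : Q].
[Q(√113, ∛541) : Q] = 6

Let L = Q(√113, ∛541). Since Q(√113) ⊂ L and [Q(√113):Q] = 2, the tower law gives 2 | [L:Q]. Likewise Q(∛541) ⊂ L with [Q(∛541):Q] = 3 (because 541 is not a perfect cube), so 3 | [L:Q]. As gcd(2,3) = 1, [L:Q] is divisible by 6. Conversely L is generated over Q by √113 and ∛541, so [L:Q] ≤ 2·3 = 6. Therefore [Q(√113, ∛541) : Q] = 6.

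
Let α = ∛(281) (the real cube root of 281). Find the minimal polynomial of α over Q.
m_α(x) = x^3 - 281

α satisfies α^3 = 281, so x^3 - 281 annihilates α. By the rational root test, a rational root p/q (in lowest terms) of x^3 - 281 would satisfy p^3 = 281 q^3, forcing q = 1 and p^3 = 281; but 281 is not a perfect cube, contradiction. A monic cubic over Q with no rational root is irreducible (any nontrivial factorization would include a linear factor). Hence x^3 - 281 is the minimal polynomial of α, and in particular [Q(α):Q] = 3.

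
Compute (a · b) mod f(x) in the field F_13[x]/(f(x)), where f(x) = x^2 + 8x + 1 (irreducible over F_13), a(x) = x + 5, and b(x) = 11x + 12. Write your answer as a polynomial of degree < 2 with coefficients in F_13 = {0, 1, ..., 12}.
a · b ≡ 5x + 10 (mod f(x))

Multiply in F_13[x]: a(x)·b(x) = (x + 5)·(11x + 12) = 11x^2 + 2x + 8. This has degree ≥ 2, so divide by f(x) over F_13: 11x^2 + 2x + 8 = (11)·(x^2 + 8x + 1) + (5x + 10). Hence a·b ≡ 5x + 10 (mod f). (F_13[x]/(f) is a field with 13^2 = 169 elements since f is irreducible of degree 2.)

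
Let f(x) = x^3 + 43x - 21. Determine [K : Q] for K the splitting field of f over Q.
[K : Q] = 6

By the rational root test, any rational root of the monic integer polynomial f(x) = x^3 + 43x - 21 must be an integer dividing the constant term -21, i.e. one of ±{1, 3, 7, 21}. Evaluating: f(1) = 23, f(-1) = -65, f(3) = 135, f(-3) = -177, f(7) = 623, f(-7) = -665, f(21) = 10143, f(-21) = -10185; none is 0, so f has no rational root and is therefore irreducible over Q (a cubic with no linear factor over a field is irreducible). For an irreducible cubic, the Galois group is A_3 or S_3 according as the discriminant disc(f) = -4a^3 - 27b^2 = -4·(43)^3 - 27·(-21)^2 = -329935 is or is not a square in Q. Here disc(f) = -329935 is not a perfect square in Q, so the Galois group of f over Q is not contained in A_3 and must be all of S_3. The splitting field has degree |S_3| = 6 over Q, so [K : Q] = 6.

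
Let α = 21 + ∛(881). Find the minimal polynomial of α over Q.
m_α(x) = x^3 - 63x^2 + 1323x - 10142

Set β = α - 21 = ∛(881), so β^3 = 881. Then (α - 21)^3 - 881 = 0, i.e. α is a root of g(x) = (x - 21)^3 - 881 = x^3 - 63x^2 + 1323x - 10142. Since g(x) = h(x - 21) where h(x) = x^3 - 881, and h is irreducible over Q (because 881 is not a perfect cube, so h has no rational root, and a monic cubic with no rational root is irreducible), g is also irreducible (irreducibility is preserved under the substitution x → x - 21). Hence m_α(x) = x^3 - 63x^2 + 1323x - 10142.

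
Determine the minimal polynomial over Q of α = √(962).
m_α(x) = x^2 - 962

α satisfies α^2 - 962 = 0, so x^2 - 962 annihilates α. Since d = 962 is squarefree and ≠ 1, it is not a perfect square in Q, so x^2 - 962 has no rational root and is therefore irreducible over Q (a degree-2 polynomial over a field is irreducible iff it has no root). Hence m_α(x) = x^2 - 962.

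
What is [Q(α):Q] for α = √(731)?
[Q(α):Q] = 2

[Q(α):Q] equals the degree of the minimal polynomial of α. Here α^2 = 731 and x^2 - 731 is irreducible (d = 731 is squarefree, ≠ 1, hence not a square), so deg(m_α) = 2. Thus [Q(α):Q] = 2.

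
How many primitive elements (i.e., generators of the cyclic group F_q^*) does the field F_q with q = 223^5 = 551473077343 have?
There are φ(551473077342) = 157749120000 primitive elements

F_q^* is cyclic of order q - 1 = 551473077342. A cyclic group of order m has exactly φ(m) generators. Here m = 551473077342 = 2 · 3 · 11 · 37 · 41 · 181 · 30431, so the number of primitive elements is φ(551473077342) = 157749120000.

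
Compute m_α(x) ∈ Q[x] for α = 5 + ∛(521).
m_α(x) = x^3 - 15x^2 + 75x - 646

Set β = α - 5 = ∛(521), so β^3 = 521. Then (α - 5)^3 - 521 = 0, i.e. α is a root of g(x) = (x - 5)^3 - 521 = x^3 - 15x^2 + 75x - 646. Since g(x) = h(x - 5) where h(x) = x^3 - 521, and h is irreducible over Q (because 521 is not a perfect cube, so h has no rational root, and a monic cubic with no rational root is irreducible), g is also irreducible (irreducibility is preserved under the substitution x → x - 5). Hence m_α(x) = x^3 - 15x^2 + 75x - 646.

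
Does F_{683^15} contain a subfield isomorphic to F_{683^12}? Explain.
No: F_{683^12} is not a subfield of F_{683^15}

F_{p^m} embeds in F_{p^n} iff m | n. Here 12 ∤ 15 (since 15 = 1·12 + 3 with remainder 3 ≠ 0), so F_{683^12} is not a subfield of F_{683^15}. Equivalently: if it were, the tower law would give 12 = [F_{683^12}:F_683] dividing [F_{683^15}:F_683] = 15, contradiction.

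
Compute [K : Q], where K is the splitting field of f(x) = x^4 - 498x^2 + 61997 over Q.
[K : Q] = 4

Solving the quadratic in x^2: x^2 = (498 ± √(498^2 - 4·61997))/2 = (498 ± √16)/2 = (498 ± 4)/2, giving x^2 = 251 or x^2 = 247. So f(x) = (x^2 - 251)(x^2 - 247) and the roots of f are ±√251, ±√247. Hence the splitting field is K = Q(√251, √247). Since 251 and 247 are distinct squarefree integers > 1, their product 61997 is not a perfect square, so √247 ∉ Q(√251). By the tower law [K:Q] = [Q(√251,√247):Q(√251)] · [Q(√251):Q] = 2 · 2 = 4.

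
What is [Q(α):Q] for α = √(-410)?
[Q(α):Q] = 2

[Q(α):Q] equals the degree of the minimal polynomial of α. Here α^2 = -410 and x^2 + 410 is irreducible (d = -410 is squarefree, ≠ 1, hence not a square), so deg(m_α) = 2. Thus [Q(α):Q] = 2.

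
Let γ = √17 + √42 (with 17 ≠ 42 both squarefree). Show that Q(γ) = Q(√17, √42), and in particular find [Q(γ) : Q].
[Q(γ) : Q] = 4 (equivalently, Q(γ) = Q(√17, √42))

Obviously Q(γ) ⊆ Q(√17, √42), and [Q(√17, √42):Q] = 4 (since 17, 42 are distinct squarefree integers > 1 with 714 not a perfect square). To show equality we compute the minimal polynomial of γ. From γ = √17 + √42: γ^2 = 17 + 2√(714) + 42 = 59 + 2√(714), so γ^2 - 59 = 2√(714); squaring, (γ^2 - 59)^2 = 4·714, i.e. γ^4 - 118γ^2 + 3481 - 2856 = 0, i.e. γ^4 - 118γ^2 + 625 = 0. So γ is a root of x^4 - 118x^2 + 625. This polynomial is irreducible over Q: it has no rational root (each ±√17 ± √42 is irrational), and any factorization into two quadratics over Q would force √(714) ∈ Q (pairing opposite roots) or √17, √42 ∈ Q (other pairings), all impossible. Hence [Q(γ):Q] = 4 = [Q(√17, √42):Q], so Q(γ) = Q(√17, √42).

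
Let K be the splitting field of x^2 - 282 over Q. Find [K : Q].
[K : Q] = 2

f(x) = x^2 - 282 factors as (x - √282)(x + √282). The splitting field is K = Q(√282). Since 282 is squarefree and > 1, it is not a perfect square, so x^2 - 282 is irreducible over Q and [Q(√282) : Q] = 2. Hence [K : Q] = 2.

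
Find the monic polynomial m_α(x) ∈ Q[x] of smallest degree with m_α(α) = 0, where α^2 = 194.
m_α(x) = x^2 - 194

α satisfies α^2 - 194 = 0, so x^2 - 194 annihilates α. Since d = 194 is squarefree and ≠ 1, it is not a perfect square in Q, so x^2 - 194 has no rational root and is therefore irreducible over Q (a degree-2 polynomial over a field is irreducible iff it has no root). Hence m_α(x) = x^2 - 194.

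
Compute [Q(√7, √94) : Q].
[Q(√7, √94) : Q] = 4

[Q(√7):Q] = 2 (min poly x^2 - 7, irreducible since 7 is squarefree > 1). For the top step, suppose √94 ∈ Q(√7), say √94 = c + d√7 with c, d ∈ Q. Squaring: 94 = c^2 + 7d^2 + 2cd√7. Since √7 ∉ Q this forces 2cd = 0. If d = 0 then √94 = c ∈ Q, contradicting 94 squarefree > 1. If c = 0 then 94 = 7d^2, so 7·94 = (7d)^2 is a perfect square in Q — but 7·94 = 658 is not a perfect square (since 7 and 94 are distinct squarefree integers). Contradiction. Hence √94 ∉ Q(√7), so x^2 - 94 stays irreducible over Q(√7) and [Q(√7, √94) : Q(√7)] = 2. By the tower law, [Q(√7, √94) : Q] = 2 · 2 = 4.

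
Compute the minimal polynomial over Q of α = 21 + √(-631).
m_α(x) = x^2 - 42x + 1072

From α - 21 = √(-631), squaring gives (α - 21)^2 = -631, i.e. α^2 - 42α + 441 = -631, so α^2 - 42α + 1072 = 0. The discriminant of x^2 - 42x + 1072 is (-42)^2 - 4·(1072) = 1764 - 4288 = -2524, and 4·(-631) is not a perfect square in Q since -631 is squarefree and ≠ 1. Hence x^2 - 42x + 1072 is irreducible over Q and is the minimal polynomial of α.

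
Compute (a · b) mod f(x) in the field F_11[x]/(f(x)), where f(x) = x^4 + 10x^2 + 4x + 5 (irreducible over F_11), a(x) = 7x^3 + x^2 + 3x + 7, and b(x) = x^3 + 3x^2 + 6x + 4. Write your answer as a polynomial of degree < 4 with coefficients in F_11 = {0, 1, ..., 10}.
a · b ≡ 8x^2 + 10x + 6 (mod f(x))

Multiply in F_11[x]: a(x)·b(x) = (7x^3 + x^2 + 3x + 7)·(x^3 + 3x^2 + 6x + 4) = 7x^6 + 4x^4 + 6x^3 + 10x^2 + 10x + 6. This has degree ≥ 4, so divide by f(x) over F_11: 7x^6 + 4x^4 + 6x^3 + 10x^2 + 10x + 6 = (7x^2)·(x^4 + 10x^2 + 4x + 5) + (8x^2 + 10x + 6). Hence a·b ≡ 8x^2 + 10x + 6 (mod f). (F_11[x]/(f) is a field with 11^4 = 14641 elements since f is irreducible of degree 4.)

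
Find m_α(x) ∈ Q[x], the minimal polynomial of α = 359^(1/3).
m_α(x) = x^3 - 359

α satisfies α^3 = 359, so x^3 - 359 annihilates α. By the rational root test, a rational root p/q (in lowest terms) of x^3 - 359 would satisfy p^3 = 359 q^3, forcing q = 1 and p^3 = 359; but 359 is not a perfect cube, contradiction. A monic cubic over Q with no rational root is irreducible (any nontrivial factorization would include a linear factor). Hence x^3 - 359 is the minimal polynomial of α, and in particular [Q(α):Q] = 3.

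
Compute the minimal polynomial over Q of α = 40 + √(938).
m_α(x) = x^2 - 80x + 662

From α - 40 = √(938), squaring gives (α - 40)^2 = 938, i.e. α^2 - 80α + 1600 = 938, so α^2 - 80α + 662 = 0. The discriminant of x^2 - 80x + 662 is (-80)^2 - 4·(662) = 6400 - 2648 = 3752, and 4·(938) is not a perfect square in Q since 938 is squarefree and ≠ 1. Hence x^2 - 80x + 662 is irreducible over Q and is the minimal polynomial of α.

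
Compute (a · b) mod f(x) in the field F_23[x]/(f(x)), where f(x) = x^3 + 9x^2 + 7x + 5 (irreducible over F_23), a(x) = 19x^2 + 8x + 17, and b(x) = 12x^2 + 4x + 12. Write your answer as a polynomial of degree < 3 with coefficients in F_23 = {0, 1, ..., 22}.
a · b ≡ 10x^2 + 17x + 13 (mod f(x))

Multiply in F_23[x]: a(x)·b(x) = (19x^2 + 8x + 17)·(12x^2 + 4x + 12) = 21x^4 + 11x^3 + 4x^2 + 3x + 20. This has degree ≥ 3, so divide by f(x) over F_23: 21x^4 + 11x^3 + 4x^2 + 3x + 20 = (21x + 6)·(x^3 + 9x^2 + 7x + 5) + (10x^2 + 17x + 13). Hence a·b ≡ 10x^2 + 17x + 13 (mod f). (F_23[x]/(f) is a field with 23^3 = 12167 elements since f is irreducible of degree 3.)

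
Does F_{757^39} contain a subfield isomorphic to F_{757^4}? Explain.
No: F_{757^4} is not a subfield of F_{757^39}

F_{p^m} embeds in F_{p^n} iff m | n. Here 4 ∤ 39 (since 39 = 9·4 + 3 with remainder 3 ≠ 0), so F_{757^4} is not a subfield of F_{757^39}. Equivalently: if it were, the tower law would give 4 = [F_{757^4}:F_757] dividing [F_{757^39}:F_757] = 39, contradiction.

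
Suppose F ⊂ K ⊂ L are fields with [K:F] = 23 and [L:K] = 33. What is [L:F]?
[L:F] = 759

The tower law says that for any tower of field extensions F ⊂ K ⊂ L with finite degrees, [L:F] = [L:K] · [K:F]. Here this gives [L:F] = 33 · 23 = 759.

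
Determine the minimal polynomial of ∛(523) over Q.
m_α(x) = x^3 - 523

α satisfies α^3 = 523, so x^3 - 523 annihilates α. By the rational root test, a rational root p/q (in lowest terms) of x^3 - 523 would satisfy p^3 = 523 q^3, forcing q = 1 and p^3 = 523; but 523 is not a perfect cube, contradiction. A monic cubic over Q with no rational root is irreducible (any nontrivial factorization would include a linear factor). Hence x^3 - 523 is the minimal polynomial of α, and in particular [Q(α):Q] = 3.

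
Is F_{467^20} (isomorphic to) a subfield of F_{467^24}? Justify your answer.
No: F_{467^20} is not a subfield of F_{467^24}

F_{p^m} embeds in F_{p^n} iff m | n. Here 20 ∤ 24 (since 24 = 1·20 + 4 with remainder 4 ≠ 0), so F_{467^20} is not a subfield of F_{467^24}. Equivalently: if it were, the tower law would give 20 = [F_{467^20}:F_467] dividing [F_{467^24}:F_467] = 24, contradiction.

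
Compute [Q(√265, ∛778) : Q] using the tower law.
[Q(√265, ∛778) : Q] = 6

Let L = Q(√265, ∛778). Since Q(√265) ⊂ L and [Q(√265):Q] = 2, the tower law gives 2 | [L:Q]. Likewise Q(∛778) ⊂ L with [Q(∛778):Q] = 3 (because 778 is not a perfect cube), so 3 | [L:Q]. As gcd(2,3) = 1, [L:Q] is divisible by 6. Conversely L is generated over Q by √265 and ∛778, so [L:Q] ≤ 2·3 = 6. Therefore [Q(√265, ∛778) : Q] = 6.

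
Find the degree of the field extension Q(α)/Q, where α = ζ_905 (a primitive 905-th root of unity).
[Q(α):Q] = 720

The minimal polynomial of ζ_905 over Q is the 905-th cyclotomic polynomial Φ_905(x), which is irreducible over Q and has degree φ(905) = 720. Hence [Q(α):Q] = φ(905) = 720.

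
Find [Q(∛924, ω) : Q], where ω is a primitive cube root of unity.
[Q(∛924, ω) : Q] = 6

[Q(∛924):Q] = 3 (min poly x^3 - 924, irreducible since 924 is not a perfect cube). [Q(ω):Q] = 2 (min poly x^2 + x + 1). Since Q(∛924) ⊂ R and ω ∉ R, we have ω ∉ Q(∛924), so x^2 + x + 1 remains irreducible over Q(∛924) and [Q(∛924, ω) : Q(∛924)] = 2. By the tower law, [Q(∛924, ω) : Q] = 3 · 2 = 6. (In fact Q(∛924, ω) is the splitting field of x^3 - 924 over Q.)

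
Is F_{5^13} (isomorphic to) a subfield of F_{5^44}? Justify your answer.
No: F_{5^13} is not a subfield of F_{5^44}

F_{p^m} embeds in F_{p^n} iff m | n. Here 13 ∤ 44 (since 44 = 3·13 + 5 with remainder 5 ≠ 0), so F_{5^13} is not a subfield of F_{5^44}. Equivalently: if it were, the tower law would give 13 = [F_{5^13}:F_5] dividing [F_{5^44}:F_5] = 44, contradiction.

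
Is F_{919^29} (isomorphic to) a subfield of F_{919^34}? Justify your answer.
No: F_{919^29} is not a subfield of F_{919^34}

F_{p^m} embeds in F_{p^n} iff m | n. Here 29 ∤ 34 (since 34 = 1·29 + 5 with remainder 5 ≠ 0), so F_{919^29} is not a subfield of F_{919^34}. Equivalently: if it were, the tower law would give 29 = [F_{919^29}:F_919] dividing [F_{919^34}:F_919] = 34, contradiction.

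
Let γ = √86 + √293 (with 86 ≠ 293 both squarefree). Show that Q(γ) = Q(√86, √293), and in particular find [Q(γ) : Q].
[Q(γ) : Q] = 4 (equivalently, Q(γ) = Q(√86, √293))

Obviously Q(γ) ⊆ Q(√86, √293), and [Q(√86, √293):Q] = 4 (since 86, 293 are distinct squarefree integers > 1 with 25198 not a perfect square). To show equality we compute the minimal polynomial of γ. From γ = √86 + √293: γ^2 = 86 + 2√(25198) + 293 = 379 + 2√(25198), so γ^2 - 379 = 2√(25198); squaring, (γ^2 - 379)^2 = 4·25198, i.e. γ^4 - 758γ^2 + 143641 - 100792 = 0, i.e. γ^4 - 758γ^2 + 42849 = 0. So γ is a root of x^4 - 758x^2 + 42849. This polynomial is irreducible over Q: it has no rational root (each ±√86 ± √293 is irrational), and any factorization into two quadratics over Q would force √(25198) ∈ Q (pairing opposite roots) or √86, √293 ∈ Q (other pairings), all impossible. Hence [Q(γ):Q] = 4 = [Q(√86, √293):Q], so Q(γ) = Q(√86, √293).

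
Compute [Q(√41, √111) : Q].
[Q(√41, √111) : Q] = 4

[Q(√41):Q] = 2 (min poly x^2 - 41, irreducible since 41 is squarefree > 1). For the top step, suppose √111 ∈ Q(√41), say √111 = c + d√41 with c, d ∈ Q. Squaring: 111 = c^2 + 41d^2 + 2cd√41. Since √41 ∉ Q this forces 2cd = 0. If d = 0 then √111 = c ∈ Q, contradicting 111 squarefree > 1. If c = 0 then 111 = 41d^2, so 41·111 = (41d)^2 is a perfect square in Q — but 41·111 = 4551 is not a perfect square (since 41 and 111 are distinct squarefree integers). Contradiction. Hence √111 ∉ Q(√41), so x^2 - 111 stays irreducible over Q(√41) and [Q(√41, √111) : Q(√41)] = 2. By the tower law, [Q(√41, √111) : Q] = 2 · 2 = 4.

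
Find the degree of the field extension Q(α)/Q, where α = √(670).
[Q(α):Q] = 2

[Q(α):Q] equals the degree of the minimal polynomial of α. Here α^2 = 670 and x^2 - 670 is irreducible (d = 670 is squarefree, ≠ 1, hence not a square), so deg(m_α) = 2. Thus [Q(α):Q] = 2.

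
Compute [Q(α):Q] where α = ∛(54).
[Q(α):Q] = 3

The minimal polynomial of α is x^3 - 54, irreducible over Q since 54 is not a perfect cube (so x^3 - 54 has no rational root). Hence [Q(α):Q] = deg(m_α) = 3.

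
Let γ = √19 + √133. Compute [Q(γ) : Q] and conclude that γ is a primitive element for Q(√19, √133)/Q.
[Q(γ) : Q] = 4 (equivalently, Q(γ) = Q(√19, √133))

Obviously Q(γ) ⊆ Q(√19, √133), and [Q(√19, √133):Q] = 4 (since 19, 133 are distinct squarefree integers > 1 with 2527 not a perfect square). To show equality we compute the minimal polynomial of γ. From γ = √19 + √133: γ^2 = 19 + 2√(2527) + 133 = 152 + 2√(2527), so γ^2 - 152 = 2√(2527); squaring, (γ^2 - 152)^2 = 4·2527, i.e. γ^4 - 304γ^2 + 23104 - 10108 = 0, i.e. γ^4 - 304γ^2 + 12996 = 0. So γ is a root of x^4 - 304x^2 + 12996. This polynomial is irreducible over Q: it has no rational root (each ±√19 ± √133 is irrational), and any factorization into two quadratics over Q would force √(2527) ∈ Q (pairing opposite roots) or √19, √133 ∈ Q (other pairings), all impossible. Hence [Q(γ):Q] = 4 = [Q(√19, √133):Q], so Q(γ) = Q(√19, √133).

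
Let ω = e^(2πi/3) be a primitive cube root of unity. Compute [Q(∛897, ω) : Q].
[Q(∛897, ω) : Q] = 6

[Q(∛897):Q] = 3 (min poly x^3 - 897, irreducible since 897 is not a perfect cube). [Q(ω):Q] = 2 (min poly x^2 + x + 1). Since Q(∛897) ⊂ R and ω ∉ R, we have ω ∉ Q(∛897), so x^2 + x + 1 remains irreducible over Q(∛897) and [Q(∛897, ω) : Q(∛897)] = 2. By the tower law, [Q(∛897, ω) : Q] = 3 · 2 = 6. (In fact Q(∛897, ω) is the splitting field of x^3 - 897 over Q.)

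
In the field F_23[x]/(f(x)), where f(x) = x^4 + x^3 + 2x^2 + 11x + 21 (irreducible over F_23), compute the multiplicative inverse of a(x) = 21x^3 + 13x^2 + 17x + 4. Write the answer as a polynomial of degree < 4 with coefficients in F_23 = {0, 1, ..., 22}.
a(x)^(-1) ≡ 17x^3 + 18x^2 + 16x + 20 (mod f(x))

Since f is irreducible over F_23, F_23[x]/(f) is a field and a(x) ≠ 0 has an inverse. Apply the extended Euclidean algorithm to f(x) and a(x) in F_23[x]: f(x) = (11x + 2)·a(x) + (19x^2 + 2x + 13);  a(x) = (12x + 20)·(19x^2 + 2x + 13) + (5x + 20);  (19x^2 + 2x + 13) = (13x + 22)·(5x + 20) + (10). The last nonzero remainder is the constant 10 = gcd(f, a) in F_23. Back-substituting through the division chain expresses 10 = s(x)·a(x) + t(x)·f(x) with s(x) ≡ 9x^3 + 19x^2 + 22x + 16 (mod f), so (9x^3 + 19x^2 + 22x + 16)·a(x) ≡ 10 (mod f). Multiplying by 10^(-1) ≡ 7 in F_23 gives a(x)^(-1) ≡ 7·(9x^3 + 19x^2 + 22x + 16) ≡ 17x^3 + 18x^2 + 16x + 20 (mod f). Check: (21x^3 + 13x^2 + 17x + 4)·(17x^3 + 18x^2 + 16x + 20) = 12x^6 + x^5 + 8x^4 + 13x^3 + 6x^2 + 13x + 11 ≡ 1 (mod x^4 + x^3 + 2x^2 + 11x + 21).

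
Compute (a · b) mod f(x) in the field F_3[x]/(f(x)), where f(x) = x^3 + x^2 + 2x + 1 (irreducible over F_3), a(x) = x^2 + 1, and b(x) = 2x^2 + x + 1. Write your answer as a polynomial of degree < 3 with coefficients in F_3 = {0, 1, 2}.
a · b ≡ x + 2 (mod f(x))

Multiply in F_3[x]: a(x)·b(x) = (x^2 + 1)·(2x^2 + x + 1) = 2x^4 + x^3 + x + 1. This has degree ≥ 3, so divide by f(x) over F_3: 2x^4 + x^3 + x + 1 = (2x + 2)·(x^3 + x^2 + 2x + 1) + (x + 2). Hence a·b ≡ x + 2 (mod f). (F_3[x]/(f) is a field with 3^3 = 27 elements since f is irreducible of degree 3.)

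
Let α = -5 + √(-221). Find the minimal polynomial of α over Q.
m_α(x) = x^2 + 10x + 246

From α + 5 = √(-221), squaring gives (α + 5)^2 = -221, i.e. α^2 + 10α + 25 = -221, so α^2 + 10α + 246 = 0. The discriminant of x^2 + 10x + 246 is (10)^2 - 4·(246) = 100 - 984 = -884, and 4·(-221) is not a perfect square in Q since -221 is squarefree and ≠ 1. Hence x^2 + 10x + 246 is irreducible over Q and is the minimal polynomial of α.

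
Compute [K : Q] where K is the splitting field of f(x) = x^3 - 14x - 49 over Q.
[K : Q] = 6

By the rational root test, any rational root of the monic integer polynomial f(x) = x^3 - 14x - 49 must be an integer dividing the constant term -49, i.e. one of ±{1, 7, 49}. Evaluating: f(1) = -62, f(-1) = -36, f(7) = 196, f(-7) = -294, f(49) = 116914, f(-49) = -117012; none is 0, so f has no rational root and is therefore irreducible over Q (a cubic with no linear factor over a field is irreducible). For an irreducible cubic, the Galois group is A_3 or S_3 according as the discriminant disc(f) = -4a^3 - 27b^2 = -4·(-14)^3 - 27·(-49)^2 = -53851 is or is not a square in Q. Here disc(f) = -53851 is not a perfect square in Q, so the Galois group of f over Q is not contained in A_3 and must be all of S_3. The splitting field has degree |S_3| = 6 over Q, so [K : Q] = 6.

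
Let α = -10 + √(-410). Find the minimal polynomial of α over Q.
m_α(x) = x^2 + 20x + 510

From α + 10 = √(-410), squaring gives (α + 10)^2 = -410, i.e. α^2 + 20α + 100 = -410, so α^2 + 20α + 510 = 0. The discriminant of x^2 + 20x + 510 is (20)^2 - 4·(510) = 400 - 2040 = -1640, and 4·(-410) is not a perfect square in Q since -410 is squarefree and ≠ 1. Hence x^2 + 20x + 510 is irreducible over Q and is the minimal polynomial of α.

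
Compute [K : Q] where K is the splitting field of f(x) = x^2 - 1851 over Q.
[K : Q] = 2

f(x) = x^2 - 1851 factors as (x - √1851)(x + √1851). The splitting field is K = Q(√1851). Since 1851 is squarefree and > 1, it is not a perfect square, so x^2 - 1851 is irreducible over Q and [Q(√1851) : Q] = 2. Hence [K : Q] = 2.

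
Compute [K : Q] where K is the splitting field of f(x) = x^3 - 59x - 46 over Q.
[K : Q] = 6

By the rational root test, any rational root of the monic integer polynomial f(x) = x^3 - 59x - 46 must be an integer dividing the constant term -46, i.e. one of ±{1, 2, 23, 46}. Evaluating: f(1) = -104, f(-1) = 12, f(2) = -156, f(-2) = 64, f(23) = 10764, f(-23) = -10856, f(46) = 94576, f(-46) = -94668; none is 0, so f has no rational root and is therefore irreducible over Q (a cubic with no linear factor over a field is irreducible). For an irreducible cubic, the Galois group is A_3 or S_3 according as the discriminant disc(f) = -4a^3 - 27b^2 = -4·(-59)^3 - 27·(-46)^2 = 764384 is or is not a square in Q. Here disc(f) = 764384 is not a perfect square in Q, so the Galois group of f over Q is not contained in A_3 and must be all of S_3. The splitting field has degree |S_3| = 6 over Q, so [K : Q] = 6.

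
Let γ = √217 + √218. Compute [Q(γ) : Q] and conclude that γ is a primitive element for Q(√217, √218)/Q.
[Q(γ) : Q] = 4 (equivalently, Q(γ) = Q(√217, √218))

Obviously Q(γ) ⊆ Q(√217, √218), and [Q(√217, √218):Q] = 4 (since 217, 218 are distinct squarefree integers > 1 with 47306 not a perfect square). To show equality we compute the minimal polynomial of γ. From γ = √217 + √218: γ^2 = 217 + 2√(47306) + 218 = 435 + 2√(47306), so γ^2 - 435 = 2√(47306); squaring, (γ^2 - 435)^2 = 4·47306, i.e. γ^4 - 870γ^2 + 189225 - 189224 = 0, i.e. γ^4 - 870γ^2 + 1 = 0. So γ is a root of x^4 - 870x^2 + 1. This polynomial is irreducible over Q: it has no rational root (each ±√217 ± √218 is irrational), and any factorization into two quadratics over Q would force √(47306) ∈ Q (pairing opposite roots) or √217, √218 ∈ Q (other pairings), all impossible. Hence [Q(γ):Q] = 4 = [Q(√217, √218):Q], so Q(γ) = Q(√217, √218).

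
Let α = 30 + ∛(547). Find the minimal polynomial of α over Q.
m_α(x) = x^3 - 90x^2 + 2700x - 27547

Set β = α - 30 = ∛(547), so β^3 = 547. Then (α - 30)^3 - 547 = 0, i.e. α is a root of g(x) = (x - 30)^3 - 547 = x^3 - 90x^2 + 2700x - 27547. Since g(x) = h(x - 30) where h(x) = x^3 - 547, and h is irreducible over Q (because 547 is not a perfect cube, so h has no rational root, and a monic cubic with no rational root is irreducible), g is also irreducible (irreducibility is preserved under the substitution x → x - 30). Hence m_α(x) = x^3 - 90x^2 + 2700x - 27547.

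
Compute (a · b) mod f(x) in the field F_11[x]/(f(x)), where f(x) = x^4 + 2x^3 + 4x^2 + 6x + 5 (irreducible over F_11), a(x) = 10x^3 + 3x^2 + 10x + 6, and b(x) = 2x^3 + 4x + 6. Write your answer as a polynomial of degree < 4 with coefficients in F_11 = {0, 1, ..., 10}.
a · b ≡ 4x^3 + 3x^2 + 10x + 5 (mod f(x))

Multiply in F_11[x]: a(x)·b(x) = (10x^3 + 3x^2 + 10x + 6)·(2x^3 + 4x + 6) = 9x^6 + 6x^5 + 5x^4 + 7x^3 + 3x^2 + 7x + 3. This has degree ≥ 4, so divide by f(x) over F_11: 9x^6 + 6x^5 + 5x^4 + 7x^3 + 3x^2 + 7x + 3 = (9x^2 + 10x + 4)·(x^4 + 2x^3 + 4x^2 + 6x + 5) + (4x^3 + 3x^2 + 10x + 5). Hence a·b ≡ 4x^3 + 3x^2 + 10x + 5 (mod f). (F_11[x]/(f) is a field with 11^4 = 14641 elements since f is irreducible of degree 4.)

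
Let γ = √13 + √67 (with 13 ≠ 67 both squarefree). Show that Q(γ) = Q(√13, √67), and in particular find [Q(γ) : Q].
[Q(γ) : Q] = 4 (equivalently, Q(γ) = Q(√13, √67))

Obviously Q(γ) ⊆ Q(√13, √67), and [Q(√13, √67):Q] = 4 (since 13, 67 are distinct squarefree integers > 1 with 871 not a perfect square). To show equality we compute the minimal polynomial of γ. From γ = √13 + √67: γ^2 = 13 + 2√(871) + 67 = 80 + 2√(871), so γ^2 - 80 = 2√(871); squaring, (γ^2 - 80)^2 = 4·871, i.e. γ^4 - 160γ^2 + 6400 - 3484 = 0, i.e. γ^4 - 160γ^2 + 2916 = 0. So γ is a root of x^4 - 160x^2 + 2916. This polynomial is irreducible over Q: it has no rational root (each ±√13 ± √67 is irrational), and any factorization into two quadratics over Q would force √(871) ∈ Q (pairing opposite roots) or √13, √67 ∈ Q (other pairings), all impossible. Hence [Q(γ):Q] = 4 = [Q(√13, √67):Q], so Q(γ) = Q(√13, √67).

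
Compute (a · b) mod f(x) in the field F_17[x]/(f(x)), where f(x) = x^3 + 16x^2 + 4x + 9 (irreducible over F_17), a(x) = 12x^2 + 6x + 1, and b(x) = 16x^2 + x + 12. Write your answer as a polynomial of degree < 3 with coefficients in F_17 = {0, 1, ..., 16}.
a · b ≡ 4x^2 + x + 15 (mod f(x))

Multiply in F_17[x]: a(x)·b(x) = (12x^2 + 6x + 1)·(16x^2 + x + 12) = 5x^4 + 6x^3 + 13x^2 + 5x + 12. This has degree ≥ 3, so divide by f(x) over F_17: 5x^4 + 6x^3 + 13x^2 + 5x + 12 = (5x + 11)·(x^3 + 16x^2 + 4x + 9) + (4x^2 + x + 15). Hence a·b ≡ 4x^2 + x + 15 (mod f). (F_17[x]/(f) is a field with 17^3 = 4913 elements since f is irreducible of degree 3.)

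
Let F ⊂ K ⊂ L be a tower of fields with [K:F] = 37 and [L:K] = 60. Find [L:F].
[L:F] = 2220

The tower law says that for any tower of field extensions F ⊂ K ⊂ L with finite degrees, [L:F] = [L:K] · [K:F]. Here this gives [L:F] = 60 · 37 = 2220.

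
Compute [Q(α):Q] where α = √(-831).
[Q(α):Q] = 2

[Q(α):Q] equals the degree of the minimal polynomial of α. Here α^2 = -831 and x^2 + 831 is irreducible (d = -831 is squarefree, ≠ 1, hence not a square), so deg(m_α) = 2. Thus [Q(α):Q] = 2.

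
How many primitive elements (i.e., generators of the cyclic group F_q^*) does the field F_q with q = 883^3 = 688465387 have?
There are φ(688465386) = 196703640 primitive elements

F_q^* is cyclic of order q - 1 = 688465386. A cyclic group of order m has exactly φ(m) generators. Here m = 688465386 = 2 · 3^3 · 7^2 · 260191, so the number of primitive elements is φ(688465386) = 196703640.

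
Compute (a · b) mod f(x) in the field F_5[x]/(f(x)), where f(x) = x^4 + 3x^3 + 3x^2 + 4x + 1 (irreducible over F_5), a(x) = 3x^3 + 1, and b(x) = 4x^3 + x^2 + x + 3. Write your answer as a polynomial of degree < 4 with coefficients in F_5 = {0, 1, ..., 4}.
a · b ≡ x^3 + 3x^2 + 2 (mod f(x))

Multiply in F_5[x]: a(x)·b(x) = (3x^3 + 1)·(4x^3 + x^2 + x + 3) = 2x^6 + 3x^5 + 3x^4 + 3x^3 + x^2 + x + 3. This has degree ≥ 4, so divide by f(x) over F_5: 2x^6 + 3x^5 + 3x^4 + 3x^3 + x^2 + x + 3 = (2x^2 + 2x + 1)·(x^4 + 3x^3 + 3x^2 + 4x + 1) + (x^3 + 3x^2 + 2). Hence a·b ≡ x^3 + 3x^2 + 2 (mod f). (F_5[x]/(f) is a field with 5^4 = 625 elements since f is irreducible of degree 4.)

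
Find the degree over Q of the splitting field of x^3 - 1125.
[K : Q] = 6

The roots of x^3 - 1125 are ∛1125, ω∛1125, ω^2∛1125 where ω = e^(2πi/3) is a primitive cube root of unity, so K = Q(∛1125, ω). Now [Q(∛1125):Q] = 3 (since 1125 is not a perfect cube, x^3 - 1125 is irreducible) and [Q(ω):Q] = 2. Both 2 and 3 divide [K:Q], and [K:Q] ≤ 3·2 = 6, so [K:Q] = 6. (Equivalently: Q(∛1125) ⊂ R but ω ∉ R, so [K : Q(∛1125)] = 2.)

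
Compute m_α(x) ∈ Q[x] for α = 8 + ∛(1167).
m_α(x) = x^3 - 24x^2 + 192x - 1679

Set β = α - 8 = ∛(1167), so β^3 = 1167. Then (α - 8)^3 - 1167 = 0, i.e. α is a root of g(x) = (x - 8)^3 - 1167 = x^3 - 24x^2 + 192x - 1679. Since g(x) = h(x - 8) where h(x) = x^3 - 1167, and h is irreducible over Q (because 1167 is not a perfect cube, so h has no rational root, and a monic cubic with no rational root is irreducible), g is also irreducible (irreducibility is preserved under the substitution x → x - 8). Hence m_α(x) = x^3 - 24x^2 + 192x - 1679.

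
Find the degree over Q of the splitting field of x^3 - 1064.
[K : Q] = 6

The roots of x^3 - 1064 are ∛1064, ω∛1064, ω^2∛1064 where ω = e^(2πi/3) is a primitive cube root of unity, so K = Q(∛1064, ω). Now [Q(∛1064):Q] = 3 (since 1064 is not a perfect cube, x^3 - 1064 is irreducible) and [Q(ω):Q] = 2. Both 2 and 3 divide [K:Q], and [K:Q] ≤ 3·2 = 6, so [K:Q] = 6. (Equivalently: Q(∛1064) ⊂ R but ω ∉ R, so [K : Q(∛1064)] = 2.)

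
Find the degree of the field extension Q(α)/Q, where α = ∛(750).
[Q(α):Q] = 3

The minimal polynomial of α is x^3 - 750, irreducible over Q since 750 is not a perfect cube (so x^3 - 750 has no rational root). Hence [Q(α):Q] = deg(m_α) = 3.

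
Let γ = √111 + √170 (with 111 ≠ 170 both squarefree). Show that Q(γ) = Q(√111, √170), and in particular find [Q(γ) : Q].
[Q(γ) : Q] = 4 (equivalently, Q(γ) = Q(√111, √170))

Obviously Q(γ) ⊆ Q(√111, √170), and [Q(√111, √170):Q] = 4 (since 111, 170 are distinct squarefree integers > 1 with 18870 not a perfect square). To show equality we compute the minimal polynomial of γ. From γ = √111 + √170: γ^2 = 111 + 2√(18870) + 170 = 281 + 2√(18870), so γ^2 - 281 = 2√(18870); squaring, (γ^2 - 281)^2 = 4·18870, i.e. γ^4 - 562γ^2 + 78961 - 75480 = 0, i.e. γ^4 - 562γ^2 + 3481 = 0. So γ is a root of x^4 - 562x^2 + 3481. This polynomial is irreducible over Q: it has no rational root (each ±√111 ± √170 is irrational), and any factorization into two quadratics over Q would force √(18870) ∈ Q (pairing opposite roots) or √111, √170 ∈ Q (other pairings), all impossible. Hence [Q(γ):Q] = 4 = [Q(√111, √170):Q], so Q(γ) = Q(√111, √170).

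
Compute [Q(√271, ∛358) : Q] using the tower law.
[Q(√271, ∛358) : Q] = 6

Let L = Q(√271, ∛358). Since Q(√271) ⊂ L and [Q(√271):Q] = 2, the tower law gives 2 | [L:Q]. Likewise Q(∛358) ⊂ L with [Q(∛358):Q] = 3 (because 358 is not a perfect cube), so 3 | [L:Q]. As gcd(2,3) = 1, [L:Q] is divisible by 6. Conversely L is generated over Q by √271 and ∛358, so [L:Q] ≤ 2·3 = 6. Therefore [Q(√271, ∛358) : Q] = 6.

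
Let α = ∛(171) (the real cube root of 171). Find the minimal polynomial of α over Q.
m_α(x) = x^3 - 171

α satisfies α^3 = 171, so x^3 - 171 annihilates α. By the rational root test, a rational root p/q (in lowest terms) of x^3 - 171 would satisfy p^3 = 171 q^3, forcing q = 1 and p^3 = 171; but 171 is not a perfect cube, contradiction. A monic cubic over Q with no rational root is irreducible (any nontrivial factorization would include a linear factor). Hence x^3 - 171 is the minimal polynomial of α, and in particular [Q(α):Q] = 3.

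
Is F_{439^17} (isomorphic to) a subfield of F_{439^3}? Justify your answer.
No: F_{439^17} is not a subfield of F_{439^3}

F_{p^m} embeds in F_{p^n} iff m | n. Here 17 ∤ 3 (since 3 = 0·17 + 3 with remainder 3 ≠ 0), so F_{439^17} is not a subfield of F_{439^3}. Equivalently: if it were, the tower law would give 17 = [F_{439^17}:F_439] dividing [F_{439^3}:F_439] = 3, contradiction.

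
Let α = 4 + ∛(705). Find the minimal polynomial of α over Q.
m_α(x) = x^3 - 12x^2 + 48x - 769

Set β = α - 4 = ∛(705), so β^3 = 705. Then (α - 4)^3 - 705 = 0, i.e. α is a root of g(x) = (x - 4)^3 - 705 = x^3 - 12x^2 + 48x - 769. Since g(x) = h(x - 4) where h(x) = x^3 - 705, and h is irreducible over Q (because 705 is not a perfect cube, so h has no rational root, and a monic cubic with no rational root is irreducible), g is also irreducible (irreducibility is preserved under the substitution x → x - 4). Hence m_α(x) = x^3 - 12x^2 + 48x - 769.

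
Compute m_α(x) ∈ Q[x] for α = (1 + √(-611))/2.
m_α(x) = x^2 - x + 153

From 2α - 1 = √(-611), squaring gives (2α - 1)^2 = -611, i.e. 4α^2 - 4α + 1 = -611, so α^2 - α + (1 + 611)/4 = 0. Since -611 ≡ 1 (mod 4), (1 + 611)/4 = 153 ∈ Z. The polynomial x^2 - x + 153 has discriminant 1 - 4·(153) = -611, which is not a perfect square in Q (d = -611 is squarefree and ≠ 1), so x^2 - x + 153 is irreducible over Q. It is the minimal polynomial of α.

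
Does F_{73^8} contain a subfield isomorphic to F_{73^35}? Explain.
No: F_{73^35} is not a subfield of F_{73^8}

F_{p^m} embeds in F_{p^n} iff m | n. Here 35 ∤ 8 (since 8 = 0·35 + 8 with remainder 8 ≠ 0), so F_{73^35} is not a subfield of F_{73^8}. Equivalently: if it were, the tower law would give 35 = [F_{73^35}:F_73] dividing [F_{73^8}:F_73] = 8, contradiction.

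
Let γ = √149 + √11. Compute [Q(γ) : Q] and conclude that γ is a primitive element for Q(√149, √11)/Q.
[Q(γ) : Q] = 4 (equivalently, Q(γ) = Q(√149, √11))

Obviously Q(γ) ⊆ Q(√149, √11), and [Q(√149, √11):Q] = 4 (since 149, 11 are distinct squarefree integers > 1 with 1639 not a perfect square). To show equality we compute the minimal polynomial of γ. From γ = √149 + √11: γ^2 = 149 + 2√(1639) + 11 = 160 + 2√(1639), so γ^2 - 160 = 2√(1639); squaring, (γ^2 - 160)^2 = 4·1639, i.e. γ^4 - 320γ^2 + 25600 - 6556 = 0, i.e. γ^4 - 320γ^2 + 19044 = 0. So γ is a root of x^4 - 320x^2 + 19044. This polynomial is irreducible over Q: it has no rational root (each ±√149 ± √11 is irrational), and any factorization into two quadratics over Q would force √(1639) ∈ Q (pairing opposite roots) or √149, √11 ∈ Q (other pairings), all impossible. Hence [Q(γ):Q] = 4 = [Q(√149, √11):Q], so Q(γ) = Q(√149, √11).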